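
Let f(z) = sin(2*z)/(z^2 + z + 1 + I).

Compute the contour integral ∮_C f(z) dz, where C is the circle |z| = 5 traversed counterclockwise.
pi*(-4/5 + 2*I/5)*sin(2 - 2*I) + pi*(2/5 + 4*I/5)*sinh(2)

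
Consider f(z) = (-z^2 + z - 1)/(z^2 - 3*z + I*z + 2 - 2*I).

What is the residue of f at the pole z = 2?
Write f(z) = P(z)/Q(z) with P(z) = -z^2 + z - 1 and Q(z) = z^2 - 3*z + I*z + 2 - 2*I.
The denominator factors as Q(z) = (z - 1 + I)*(z - 2), so z = 2 is a simple zero of Q and P is analytic there; z = 2 is therefore a simple pole and
  Res(f, z₀) = P(z₀)/Q'(z₀).

Q'(z) = 2*z - 3 + I, so Q'(2) = 1 + I.
P(2) = -3.

Res(f, 2) = (-3)/(1 + I) = -3/2 + 3*I/2

Final answer: -3/2 + 3*I/2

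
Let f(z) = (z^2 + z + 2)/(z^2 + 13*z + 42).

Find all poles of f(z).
The singularities of f are the zeros of the denominator. Factoring,
  z^2 + 13*z + 42 = (z + 6)*(z + 7)
so the candidates are z = -6, z = -7.

Check the numerator P(z) = z^2 + z + 2 at each one:
  P(-6) = 32 ≠ 0, so z = -6 is a (simple) pole.
  P(-7) = 44 ≠ 0, so z = -7 is a (simple) pole.

Poles of f: {-7, -6}

Final answer: {-7, -6}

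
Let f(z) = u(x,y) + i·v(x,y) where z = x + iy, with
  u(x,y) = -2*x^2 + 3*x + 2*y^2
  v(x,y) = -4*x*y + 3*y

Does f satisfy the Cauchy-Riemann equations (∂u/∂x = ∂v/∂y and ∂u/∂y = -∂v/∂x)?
∂u/∂x = 3 - 4*x
∂v/∂y = 3 - 4*x
∂u/∂y = 4*y
∂v/∂x = -4*y
∂u/∂x = ∂v/∂y and ∂u/∂y = -∂v/∂x hold identically; f is analytic.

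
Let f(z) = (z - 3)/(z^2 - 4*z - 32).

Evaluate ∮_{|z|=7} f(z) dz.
By the residue theorem, ∮_C f(z) dz = 2πi · (sum of the residues of f at the poles inside |z| = 7).

The denominator factors as (z + 4)*(z - 8), so the singularities of f are simple poles at z = -4, z = 8.
  |-4|² = 16 < 49 = 7², so this pole is inside the contour.
  |8|² = 64 > 49 = 7², so this pole is outside the contour.

With P(z) = z - 3 and Q(z) = z^2 - 4*z - 32, each pole is simple, so Res(f, z₀) = P(z₀)/Q'(z₀) with Q'(z) = 2*z - 4.
  Res(f, -4) = P(-4)/Q'(-4) = (-7)/(-12) = 7/12

∮_C f(z) dz = 2πi · (7/12) = 7*I*pi/6

Final answer: 7*I*pi/6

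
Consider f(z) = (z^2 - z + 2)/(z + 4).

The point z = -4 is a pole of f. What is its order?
Factor the denominator:
  z + 4 = (z + 4)

The numerator P(z) = z^2 - z + 2 has P(-4) = 22 ≠ 0, so no factor of (z + 4) cancels.
Near z = -4 we can therefore write f(z) = g(z)/(z + 4) with g analytic at -4 and g(-4) ≠ 0 (g is just the numerator).

Hence z = -4 is a pole of order 1.

Final answer: 1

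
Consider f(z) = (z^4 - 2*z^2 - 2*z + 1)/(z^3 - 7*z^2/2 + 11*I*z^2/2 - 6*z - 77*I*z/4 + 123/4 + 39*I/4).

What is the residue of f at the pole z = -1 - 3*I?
Write f(z) = P(z)/Q(z) with P(z) = z^4 - 2*z^2 - 2*z + 1 and Q(z) = z^3 - 7*z^2/2 + 11*I*z^2/2 - 6*z - 77*I*z/4 + 123/4 + 39*I/4.
The denominator factors as Q(z) = (z - 3/2 + 3*I)*(z + 1 + 3*I)*(z - 3 - I/2), so z = -1 - 3*I is a simple zero of Q and P is analytic there; z = -1 - 3*I is therefore a simple pole and
  Res(f, z₀) = P(z₀)/Q'(z₀).

Q'(z) = 3*z^2 - 7*z + 11*I*z - 6 - 77*I/4, so Q'(-1 - 3*I) = 10 + 35*I/4.
P(-1 - 3*I) = 47 - 102*I.

Res(f, -1 - 3*I) = (47 - 102*I)/(10 + 35*I/4) = -1352/565 - 916*I/113

Final answer: -1352/565 - 916*I/113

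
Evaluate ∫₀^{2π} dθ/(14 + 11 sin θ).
2*sqrt(3)*pi/15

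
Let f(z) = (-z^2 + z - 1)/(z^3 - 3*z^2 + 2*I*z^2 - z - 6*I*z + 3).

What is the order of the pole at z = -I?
2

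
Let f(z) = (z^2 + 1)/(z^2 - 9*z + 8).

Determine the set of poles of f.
The singularities of f are the zeros of the denominator. Factoring,
  z^2 - 9*z + 8 = (z - 1)*(z - 8)
so the candidates are z = 1, z = 8.

Check the numerator P(z) = z^2 + 1 at each one:
  P(1) = 2 ≠ 0, so z = 1 is a (simple) pole.
  P(8) = 65 ≠ 0, so z = 8 is a (simple) pole.

Poles of f: {1, 8}

Final answer: {1, 8}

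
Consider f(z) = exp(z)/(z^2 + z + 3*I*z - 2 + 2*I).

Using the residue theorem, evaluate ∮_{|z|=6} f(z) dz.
pi*(1 - I)*exp(-1 - I) + pi*(-1 + I)*exp(-2*I)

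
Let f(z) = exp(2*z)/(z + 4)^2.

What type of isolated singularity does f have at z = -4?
Write f(z) = g(z)/(z + 4)^2 with g(z) = exp(2*z).
g is entire and g(-4) = exp(-8) ≠ 0, so no factor of (z + 4) cancels: the Laurent expansion of f about z = -4 starts at the power -2, i.e. lim_{z→z₀} (z - z₀)^2 f(z) = exp(-8) is finite and nonzero.
So z = -4 is a pole of order 2.

Final answer: pole of order 2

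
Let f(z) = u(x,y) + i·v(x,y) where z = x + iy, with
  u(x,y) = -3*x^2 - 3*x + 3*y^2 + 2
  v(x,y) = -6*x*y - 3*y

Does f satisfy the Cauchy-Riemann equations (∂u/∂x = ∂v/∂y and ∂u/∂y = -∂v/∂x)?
∂u/∂x = -6*x - 3
∂v/∂y = -6*x - 3
∂u/∂y = 6*y
∂v/∂x = -6*y
∂u/∂x = ∂v/∂y and ∂u/∂y = -∂v/∂x hold identically; f is analytic.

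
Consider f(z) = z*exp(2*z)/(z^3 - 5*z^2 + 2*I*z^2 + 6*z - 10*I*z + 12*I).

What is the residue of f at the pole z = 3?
Write f(z) = P(z)/Q(z) with P(z) = z*exp(2*z) and Q(z) = z^3 - 5*z^2 + 2*I*z^2 + 6*z - 10*I*z + 12*I.
The denominator factors as Q(z) = (z + 2*I)*(z - 3)*(z - 2), so z = 3 is a simple zero of Q and P is analytic there; z = 3 is therefore a simple pole and
  Res(f, z₀) = P(z₀)/Q'(z₀).

Q'(z) = 3*z^2 - 10*z + 4*I*z + 6 - 10*I, so Q'(3) = 3 + 2*I.
P(3) = 3*exp(6).

Res(f, 3) = (3*exp(6))/(3 + 2*I) = (9/13 - 6*I/13)*exp(6)

Final answer: (9/13 - 6*I/13)*exp(6)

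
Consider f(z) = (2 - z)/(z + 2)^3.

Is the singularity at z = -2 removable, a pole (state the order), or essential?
Write f(z) = g(z)/(z + 2)^3 with g(z) = 2 - z.
g is entire and g(-2) = 4 ≠ 0, so no factor of (z + 2) cancels: the Laurent expansion of f about z = -2 starts at the power -3, i.e. lim_{z→z₀} (z - z₀)^3 f(z) = 4 is finite and nonzero.
So z = -2 is a pole of order 3.

Final answer: pole of order 3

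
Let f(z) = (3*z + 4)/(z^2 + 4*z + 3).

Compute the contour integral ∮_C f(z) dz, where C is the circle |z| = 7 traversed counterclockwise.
By the residue theorem, ∮_C f(z) dz = 2πi · (sum of the residues of f at the poles inside |z| = 7).

The denominator factors as (z + 3)*(z + 1), so the singularities of f are simple poles at z = -3, z = -1.
  |-3|² = 9 < 49 = 7², so this pole is inside the contour.
  |-1|² = 1 < 49 = 7², so this pole is inside the contour.

With P(z) = 3*z + 4 and Q(z) = z^2 + 4*z + 3, each pole is simple, so Res(f, z₀) = P(z₀)/Q'(z₀) with Q'(z) = 2*z + 4.
  Res(f, -3) = P(-3)/Q'(-3) = (-5)/(-2) = 5/2
  Res(f, -1) = P(-1)/Q'(-1) = (1)/(2) = 1/2

Sum of residues inside C: 3
∮_C f(z) dz = 2πi · (3) = 6*I*pi

Final answer: 6*I*pi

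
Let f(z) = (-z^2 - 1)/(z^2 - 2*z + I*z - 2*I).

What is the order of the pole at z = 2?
1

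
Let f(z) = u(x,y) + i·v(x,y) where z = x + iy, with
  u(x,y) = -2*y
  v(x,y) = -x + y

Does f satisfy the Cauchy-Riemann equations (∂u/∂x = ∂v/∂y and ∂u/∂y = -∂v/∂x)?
∂u/∂x = 0
∂v/∂y = 1
∂u/∂y = -2
∂v/∂x = -1
∂u/∂x ≠ ∂v/∂y and ∂u/∂y ≠ -∂v/∂x; the Cauchy-Riemann equations are not satisfied, so f is not analytic.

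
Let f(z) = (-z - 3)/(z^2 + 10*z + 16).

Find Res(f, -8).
Write f(z) = P(z)/Q(z) with P(z) = -z - 3 and Q(z) = z^2 + 10*z + 16.
The denominator factors as Q(z) = (z + 2)*(z + 8), so z = -8 is a simple zero of Q and P is analytic there; z = -8 is therefore a simple pole and
  Res(f, z₀) = P(z₀)/Q'(z₀).

Q'(z) = 2*z + 10, so Q'(-8) = -6.
P(-8) = 5.

Res(f, -8) = (5)/(-6) = -5/6

Final answer: -5/6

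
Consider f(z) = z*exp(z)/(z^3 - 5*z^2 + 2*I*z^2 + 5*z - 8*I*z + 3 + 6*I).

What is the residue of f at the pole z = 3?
Write f(z) = P(z)/Q(z) with P(z) = z*exp(z) and Q(z) = z^3 - 5*z^2 + 2*I*z^2 + 5*z - 8*I*z + 3 + 6*I.
The denominator factors as Q(z) = (z - 3)*(z + I)*(z - 2 + I), so z = 3 is a simple zero of Q and P is analytic there; z = 3 is therefore a simple pole and
  Res(f, z₀) = P(z₀)/Q'(z₀).

Q'(z) = 3*z^2 - 10*z + 4*I*z + 5 - 8*I, so Q'(3) = 2 + 4*I.
P(3) = 3*exp(3).

Res(f, 3) = (3*exp(3))/(2 + 4*I) = (3/10 - 3*I/5)*exp(3)

Final answer: (3/10 - 3*I/5)*exp(3)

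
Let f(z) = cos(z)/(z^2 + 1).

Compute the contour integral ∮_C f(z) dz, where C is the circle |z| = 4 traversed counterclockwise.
By the residue theorem, ∮_C f(z) dz = 2πi · (sum of the residues of f at the poles inside |z| = 4).

The denominator factors as (z - I)*(z + I), so the singularities of f are simple poles at z = I, z = -I.
  |I|² = 1 < 16 = 4², so this pole is inside the contour.
  |-I|² = 1 < 16 = 4², so this pole is inside the contour.

With P(z) = cos(z) and Q(z) = z^2 + 1, each pole is simple, so Res(f, z₀) = P(z₀)/Q'(z₀) with Q'(z) = 2*z.
  Res(f, I) = P(I)/Q'(I) = (cosh(1))/(2*I) = -I*cosh(1)/2
  Res(f, -I) = P(-I)/Q'(-I) = (cosh(1))/(-2*I) = I*cosh(1)/2

Sum of residues inside C: 0
∮_C f(z) dz = 2πi · (0) = 0

Final answer: 0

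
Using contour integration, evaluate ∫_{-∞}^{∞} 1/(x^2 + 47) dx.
sqrt(47)*pi/47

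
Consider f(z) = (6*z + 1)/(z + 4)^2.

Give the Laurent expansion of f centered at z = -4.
Put w = z - (-4), i.e. z = w - 4. The denominator is w^2, so it suffices to rewrite the numerator in powers of w.

P(z) = 6*z + 1
P(w - 4) = -23 + 6*w

Dividing each term by w^2:
  f = -23/w^2 + 6/w

Substituting back w = z + 4:
  f(z) = -23/(z + 4)^2 + 6/(z + 4)

The series is finite because the numerator is a polynomial; the negative powers form the principal part, and the coefficient of 1/(z + 4) gives Res(f, -4) = 6.

Final answer: -23/(z + 4)^2 + 6/(z + 4)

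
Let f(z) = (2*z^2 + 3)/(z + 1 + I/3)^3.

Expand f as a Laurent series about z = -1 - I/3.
Put w = z - (-1 - I/3), i.e. z = w - 1 - I/3. The denominator is w^3, so it suffices to rewrite the numerator in powers of w.

P(z) = 2*z^2 + 3
P(w - 1 - I/3) = 43/9 + 4*I/3 + (-4 - 4*I/3)*w + 2*w^2

Dividing each term by w^3:
  f = (43/9 + 4*I/3)/w^3 + (-4 - 4*I/3)/w^2 + 2/w

Substituting back w = z + 1 + I/3:
  f(z) = (43/9 + 4*I/3)/(z + 1 + I/3)^3 + (-4 - 4*I/3)/(z + 1 + I/3)^2 + 2/(z + 1 + I/3)

The series is finite because the numerator is a polynomial; the negative powers form the principal part, and the coefficient of 1/(z + 1 + I/3) gives Res(f, -1 - I/3) = 2.

Final answer: (43/9 + 4*I/3)/(z + 1 + I/3)^3 + (-4 - 4*I/3)/(z + 1 + I/3)^2 + 2/(z + 1 + I/3)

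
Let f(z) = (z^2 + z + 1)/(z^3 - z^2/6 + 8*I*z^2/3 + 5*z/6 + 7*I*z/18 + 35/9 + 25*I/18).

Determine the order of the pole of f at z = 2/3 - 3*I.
Factor the denominator:
  z^3 - z^2/6 + 8*I*z^2/3 + 5*z/6 + 7*I*z/18 + 35/9 + 25*I/18 = (z - 2/3 + 3*I)*(z + 1 + 2*I/3)*(z - 1/2 - I)

The numerator P(z) = z^2 + z + 1 has P(2/3 - 3*I) = -62/9 - 7*I ≠ 0, so no factor of (z - 2/3 + 3*I) cancels.
Near z = 2/3 - 3*I we can therefore write f(z) = g(z)/(z - 2/3 + 3*I) with g analytic at 2/3 - 3*I and g(2/3 - 3*I) ≠ 0 (g is the numerator divided by the remaining denominator factors).

Hence z = 2/3 - 3*I is a pole of order 1.

Final answer: 1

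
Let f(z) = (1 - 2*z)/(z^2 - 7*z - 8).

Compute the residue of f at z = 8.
Write f(z) = P(z)/Q(z) with P(z) = 1 - 2*z and Q(z) = z^2 - 7*z - 8.
The denominator factors as Q(z) = (z + 1)*(z - 8), so z = 8 is a simple zero of Q and P is analytic there; z = 8 is therefore a simple pole and
  Res(f, z₀) = P(z₀)/Q'(z₀).

Q'(z) = 2*z - 7, so Q'(8) = 9.
P(8) = -15.

Res(f, 8) = (-15)/(9) = -5/3

Final answer: -5/3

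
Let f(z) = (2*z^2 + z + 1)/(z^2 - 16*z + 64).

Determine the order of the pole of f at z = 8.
Factor the denominator:
  z^2 - 16*z + 64 = (z - 8)^2

The numerator P(z) = 2*z^2 + z + 1 has P(8) = 137 ≠ 0, so no factor of (z - 8) cancels.
Near z = 8 we can therefore write f(z) = g(z)/(z - 8)^2 with g analytic at 8 and g(8) ≠ 0 (g is just the numerator).

Hence z = 8 is a pole of order 2.

Final answer: 2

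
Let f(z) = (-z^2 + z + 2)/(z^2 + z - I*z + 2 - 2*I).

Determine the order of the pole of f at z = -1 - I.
Factor the denominator:
  z^2 + z - I*z + 2 - 2*I = (z + 1 + I)*(z - 2*I)

The numerator P(z) = -z^2 + z + 2 has P(-1 - I) = 1 - 3*I ≠ 0, so no factor of (z + 1 + I) cancels.
Near z = -1 - I we can therefore write f(z) = g(z)/(z + 1 + I) with g analytic at -1 - I and g(-1 - I) ≠ 0 (g is the numerator divided by the remaining denominator factors).

Hence z = -1 - I is a pole of order 1.

Final answer: 1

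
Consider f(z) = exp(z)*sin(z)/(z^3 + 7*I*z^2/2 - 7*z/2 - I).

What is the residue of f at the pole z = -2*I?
Write f(z) = P(z)/Q(z) with P(z) = exp(z)*sin(z) and Q(z) = z^3 + 7*I*z^2/2 - 7*z/2 - I.
The denominator factors as Q(z) = (z + I/2)*(z + 2*I)*(z + I), so z = -2*I is a simple zero of Q and P is analytic there; z = -2*I is therefore a simple pole and
  Res(f, z₀) = P(z₀)/Q'(z₀).

Q'(z) = 3*z^2 + 7*I*z - 7/2, so Q'(-2*I) = -3/2.
P(-2*I) = -I*exp(-2*I)*sinh(2).

Res(f, -2*I) = (-I*exp(-2*I)*sinh(2))/(-3/2) = 2*I*exp(-2*I)*sinh(2)/3

Final answer: 2*I*exp(-2*I)*sinh(2)/3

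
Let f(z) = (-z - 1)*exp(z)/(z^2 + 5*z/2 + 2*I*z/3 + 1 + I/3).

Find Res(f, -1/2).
(-27/97 + 12*I/97)*exp(-1/2)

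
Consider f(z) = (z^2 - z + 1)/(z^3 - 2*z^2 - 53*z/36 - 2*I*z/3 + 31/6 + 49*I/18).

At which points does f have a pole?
{-3/2 - I/3, 3/2 + I, 2 - 2*I/3}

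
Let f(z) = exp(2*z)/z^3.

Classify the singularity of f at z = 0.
Write f(z) = g(z)/z^3 with g(z) = exp(2*z).
g is entire and g(0) = 1 ≠ 0, so no factor of (z) cancels: the Laurent expansion of f about z = 0 starts at the power -3, i.e. lim_{z→z₀} (z - z₀)^3 f(z) = 1 is finite and nonzero.
So z = 0 is a pole of order 3.

Final answer: pole of order 3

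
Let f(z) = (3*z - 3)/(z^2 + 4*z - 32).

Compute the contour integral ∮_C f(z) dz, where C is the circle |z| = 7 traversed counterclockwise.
3*I*pi/2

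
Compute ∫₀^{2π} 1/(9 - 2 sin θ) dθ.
Call the integral J. The integrand is 2π-periodic and we integrate over a full period, so shifting θ does not change the value (θ → θ + π/2 turns sin θ into cos θ; θ → θ + π flips the sign of the trig term). Hence
  J = ∫₀^{2π} dθ/(9 + 2 cos θ).
Put z = e^{iθ}: then cos θ = (z + 1/z)/2, dθ = dz/(iz), and z runs once counterclockwise around |z| = 1:
  J = ∮_{|z|=1} 1/(9 + 2*(z + 1/z)/2) · dz/(iz) = (2/i) ∮_{|z|=1} dz/(2*z^2 + 18*z + 2).
The roots of 2*z^2 + 18*z + 2 are z = (-9 ± sqrt(9^2 - 2^2))/2, with sqrt(77) = sqrt(77); their product is 1, so only z₊ = -9/2 + sqrt(77)/2 lies inside the unit circle (z₋ = -9/2 - sqrt(77)/2 lies outside).
z₊ is a simple zero of q(z) = 2*z^2 + 18*z + 2, so Res(1/q, z₊) = 1/q'(z₊) with q'(z) = 4*z + 18; and q'(z₊) = 2*(z₊ - z₋) = 2*sqrt(77).
Therefore J = (2/i) · 2πi · 1/(2*sqrt(77)) = 2*pi/(sqrt(77)) = 2*sqrt(77)*pi/77

Final answer: 2*sqrt(77)*pi/77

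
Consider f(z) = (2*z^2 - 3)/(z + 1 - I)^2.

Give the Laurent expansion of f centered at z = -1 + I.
Put w = z - (-1 + I), i.e. z = w - 1 + I. The denominator is w^2, so it suffices to rewrite the numerator in powers of w.

P(z) = 2*z^2 - 3
P(w - 1 + I) = -3 - 4*I + (-4 + 4*I)*w + 2*w^2

Dividing each term by w^2:
  f = (-3 - 4*I)/w^2 + (-4 + 4*I)/w + 2

Substituting back w = z + 1 - I:
  f(z) = (-3 - 4*I)/(z + 1 - I)^2 + (-4 + 4*I)/(z + 1 - I) + 2

The series is finite because the numerator is a polynomial; the negative powers form the principal part, and the coefficient of 1/(z + 1 - I) gives Res(f, -1 + I) = -4 + 4*I.

Final answer: (-3 - 4*I)/(z + 1 - I)^2 + (-4 + 4*I)/(z + 1 - I) + 2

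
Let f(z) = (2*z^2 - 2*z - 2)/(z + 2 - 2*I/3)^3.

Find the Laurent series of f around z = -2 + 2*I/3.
(82/9 - 20*I/3)/(z + 2 - 2*I/3)^3 + (-10 + 8*I/3)/(z + 2 - 2*I/3)^2 + 2/(z + 2 - 2*I/3)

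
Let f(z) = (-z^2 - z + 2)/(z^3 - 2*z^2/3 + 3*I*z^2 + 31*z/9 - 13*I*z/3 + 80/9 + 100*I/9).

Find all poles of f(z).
{-2/3 - 2*I, 1/3 - 3*I, 1 + 2*I}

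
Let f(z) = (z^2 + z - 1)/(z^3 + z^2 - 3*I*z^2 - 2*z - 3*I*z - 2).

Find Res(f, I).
Write f(z) = P(z)/Q(z) with P(z) = z^2 + z - 1 and Q(z) = z^3 + z^2 - 3*I*z^2 - 2*z - 3*I*z - 2.
The denominator factors as Q(z) = (z - 2*I)*(z + 1)*(z - I), so z = I is a simple zero of Q and P is analytic there; z = I is therefore a simple pole and
  Res(f, z₀) = P(z₀)/Q'(z₀).

Q'(z) = 3*z^2 + 2*z - 6*I*z - 2 - 3*I, so Q'(I) = 1 - I.
P(I) = -2 + I.

Res(f, I) = (-2 + I)/(1 - I) = -3/2 - I/2

Final answer: -3/2 - I/2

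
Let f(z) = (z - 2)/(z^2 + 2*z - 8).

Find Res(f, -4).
Write f(z) = P(z)/Q(z) with P(z) = z - 2 and Q(z) = z^2 + 2*z - 8.
The denominator factors as Q(z) = (z - 2)*(z + 4), so z = -4 is a simple zero of Q and P is analytic there; z = -4 is therefore a simple pole and
  Res(f, z₀) = P(z₀)/Q'(z₀).

Q'(z) = 2*z + 2, so Q'(-4) = -6.
P(-4) = -6.

Res(f, -4) = (-6)/(-6) = 1

Final answer: 1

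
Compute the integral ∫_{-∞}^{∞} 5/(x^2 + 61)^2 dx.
Let f(z) = 5/(z^2 + 61)^2. The denominator has no real zeros and deg Q - deg P = 4 ≥ 2, so the integral of f over the upper semicircle |z| = R tends to 0 as R → ∞. Closing the contour in the upper half-plane,
  ∫_{-∞}^{∞} f(x) dx = 2πi · Σ Res(f, z_k)  over the poles with Im z_k > 0.

Zeros of the denominator: z^2 + 61 = 0 gives z = ±sqrt(61)*I.
Upper half-plane: z = sqrt(61)*I (a pole of order 2).

Write f(z) = g(z)/(z - sqrt(61)*I)^2 with g(z) = 5/(z + sqrt(61)*I)^2. For a double pole, Res(f, z₀) = g'(z₀):
  g'(z) = -10/(z + sqrt(61)*I)^3
  Res(f, sqrt(61)*I) = g'(sqrt(61)*I) = -5*sqrt(61)*I/14884

∫_{-∞}^{∞} f(x) dx = 2πi · (-5*sqrt(61)*I/14884) = 5*sqrt(61)*pi/7442

Final answer: 5*sqrt(61)*pi/7442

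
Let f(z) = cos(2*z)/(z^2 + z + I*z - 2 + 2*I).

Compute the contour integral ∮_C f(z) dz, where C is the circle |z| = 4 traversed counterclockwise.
pi*(-1/5 + 3*I/5)*cos(2 - 2*I) + pi*(1/5 - 3*I/5)*cos(4)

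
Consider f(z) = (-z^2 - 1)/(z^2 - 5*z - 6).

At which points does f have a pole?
{-1, 6}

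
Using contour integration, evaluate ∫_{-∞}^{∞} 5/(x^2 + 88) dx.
Let f(z) = 5/(z^2 + 88). The denominator has no real zeros and deg Q - deg P = 2 ≥ 2, so the integral of f over the upper semicircle |z| = R tends to 0 as R → ∞. Closing the contour in the upper half-plane,
  ∫_{-∞}^{∞} f(x) dx = 2πi · Σ Res(f, z_k)  over the poles with Im z_k > 0.

Zeros of the denominator: z^2 + 88 = 0 gives z = ±2*sqrt(22)*I.
Upper half-plane: z = 2*sqrt(22)*I (simple).

Each pole is a simple zero of Q(z) = z^2 + 88, so Res(f, z₀) = P(z₀)/Q'(z₀) with P(z) = 5, Q'(z) = 2*z:
  Res(f, 2*sqrt(22)*I) = (5)/(4*sqrt(22)*I) = -5*sqrt(22)*I/88

∫_{-∞}^{∞} f(x) dx = 2πi · (-5*sqrt(22)*I/88) = 5*sqrt(22)*pi/44

Final answer: 5*sqrt(22)*pi/44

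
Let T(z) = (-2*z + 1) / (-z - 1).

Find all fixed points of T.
T(z) = z means -2*z + 1 = z*(-z - 1), i.e.
  -z^2 + z - 1 = 0.
Discriminant: (1)^2 - 4*(-1)*(-1) = -3, so the roots are complex conjugates.
  z = (-1 ± I*sqrt(3))/(2*(-1))
Fixed points: {1/2 - sqrt(3)*I/2, 1/2 + sqrt(3)*I/2}

Final answer: {1/2 - sqrt(3)*I/2, 1/2 + sqrt(3)*I/2}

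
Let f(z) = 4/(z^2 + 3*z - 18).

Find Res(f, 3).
4/9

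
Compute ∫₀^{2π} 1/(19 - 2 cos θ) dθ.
Call the integral J. The integrand is 2π-periodic and we integrate over a full period, so shifting θ does not change the value (θ → θ + π flips the sign of the trig term). Hence
  J = ∫₀^{2π} dθ/(19 + 2 cos θ).
Put z = e^{iθ}: then cos θ = (z + 1/z)/2, dθ = dz/(iz), and z runs once counterclockwise around |z| = 1:
  J = ∮_{|z|=1} 1/(19 + 2*(z + 1/z)/2) · dz/(iz) = (2/i) ∮_{|z|=1} dz/(2*z^2 + 38*z + 2).
The roots of 2*z^2 + 38*z + 2 are z = (-19 ± sqrt(19^2 - 2^2))/2, with sqrt(357) = sqrt(357); their product is 1, so only z₊ = -19/2 + sqrt(357)/2 lies inside the unit circle (z₋ = -19/2 - sqrt(357)/2 lies outside).
z₊ is a simple zero of q(z) = 2*z^2 + 38*z + 2, so Res(1/q, z₊) = 1/q'(z₊) with q'(z) = 4*z + 38; and q'(z₊) = 2*(z₊ - z₋) = 2*sqrt(357).
Therefore J = (2/i) · 2πi · 1/(2*sqrt(357)) = 2*pi/(sqrt(357)) = 2*sqrt(357)*pi/357

Final answer: 2*sqrt(357)*pi/357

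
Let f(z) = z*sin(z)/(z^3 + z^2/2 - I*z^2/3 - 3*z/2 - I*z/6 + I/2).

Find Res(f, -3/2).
Write f(z) = P(z)/Q(z) with P(z) = z*sin(z) and Q(z) = z^3 + z^2/2 - I*z^2/3 - 3*z/2 - I*z/6 + I/2.
The denominator factors as Q(z) = (z + 3/2)*(z - 1)*(z - I/3), so z = -3/2 is a simple zero of Q and P is analytic there; z = -3/2 is therefore a simple pole and
  Res(f, z₀) = P(z₀)/Q'(z₀).

Q'(z) = 3*z^2 + z - 2*I*z/3 - 3/2 - I/6, so Q'(-3/2) = 15/4 + 5*I/6.
P(-3/2) = 3*sin(3/2)/2.

Res(f, -3/2) = (3*sin(3/2)/2)/(15/4 + 5*I/6) = (162/425 - 36*I/425)*sin(3/2)

Final answer: (162/425 - 36*I/425)*sin(3/2)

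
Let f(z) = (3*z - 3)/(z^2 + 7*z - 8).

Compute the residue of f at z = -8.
Write f(z) = P(z)/Q(z) with P(z) = 3*z - 3 and Q(z) = z^2 + 7*z - 8.
The denominator factors as Q(z) = (z + 8)*(z - 1), so z = -8 is a simple zero of Q and P is analytic there; z = -8 is therefore a simple pole and
  Res(f, z₀) = P(z₀)/Q'(z₀).

Q'(z) = 2*z + 7, so Q'(-8) = -9.
P(-8) = -27.

Res(f, -8) = (-27)/(-9) = 3

Final answer: 3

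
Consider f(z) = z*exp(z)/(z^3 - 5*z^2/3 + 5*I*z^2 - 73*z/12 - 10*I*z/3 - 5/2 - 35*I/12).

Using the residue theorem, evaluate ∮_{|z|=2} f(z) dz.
pi*(75/746 + 33*I/746)*exp(-1/2)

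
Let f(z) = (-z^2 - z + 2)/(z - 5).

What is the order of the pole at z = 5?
Factor the denominator:
  z - 5 = (z - 5)

The numerator P(z) = -z^2 - z + 2 has P(5) = -28 ≠ 0, so no factor of (z - 5) cancels.
Near z = 5 we can therefore write f(z) = g(z)/(z - 5) with g analytic at 5 and g(5) ≠ 0 (g is just the numerator).

Hence z = 5 is a pole of order 1.

Final answer: 1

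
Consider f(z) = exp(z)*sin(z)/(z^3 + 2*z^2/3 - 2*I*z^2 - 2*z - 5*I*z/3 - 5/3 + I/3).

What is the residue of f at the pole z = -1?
Write f(z) = P(z)/Q(z) with P(z) = exp(z)*sin(z) and Q(z) = z^3 + 2*z^2/3 - 2*I*z^2 - 2*z - 5*I*z/3 - 5/3 + I/3.
The denominator factors as Q(z) = (z - 1 - I)*(z + 2/3 - I)*(z + 1), so z = -1 is a simple zero of Q and P is analytic there; z = -1 is therefore a simple pole and
  Res(f, z₀) = P(z₀)/Q'(z₀).

Q'(z) = 3*z^2 + 4*z/3 - 4*I*z - 2 - 5*I/3, so Q'(-1) = -1/3 + 7*I/3.
P(-1) = -exp(-1)*sin(1).

Res(f, -1) = (-exp(-1)*sin(1))/(-1/3 + 7*I/3) = (3/50 + 21*I/50)*exp(-1)*sin(1)

Final answer: (3/50 + 21*I/50)*exp(-1)*sin(1)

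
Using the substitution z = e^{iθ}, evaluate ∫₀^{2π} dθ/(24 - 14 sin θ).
sqrt(95)*pi/95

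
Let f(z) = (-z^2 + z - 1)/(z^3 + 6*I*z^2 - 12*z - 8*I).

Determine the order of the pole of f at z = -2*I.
Factor the denominator:
  z^3 + 6*I*z^2 - 12*z - 8*I = (z + 2*I)^3

The numerator P(z) = -z^2 + z - 1 has P(-2*I) = 3 - 2*I ≠ 0, so no factor of (z + 2*I) cancels.
Near z = -2*I we can therefore write f(z) = g(z)/(z + 2*I)^3 with g analytic at -2*I and g(-2*I) ≠ 0 (g is just the numerator).

Hence z = -2*I is a pole of order 3.

Final answer: 3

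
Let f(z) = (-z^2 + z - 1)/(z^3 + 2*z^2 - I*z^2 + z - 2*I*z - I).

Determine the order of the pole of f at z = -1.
2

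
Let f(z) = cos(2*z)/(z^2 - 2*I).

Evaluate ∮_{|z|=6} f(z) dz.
By the residue theorem, ∮_C f(z) dz = 2πi · (sum of the residues of f at the poles inside |z| = 6).

The denominator factors as (z - 1 - I)*(z + 1 + I), so the singularities of f are simple poles at z = 1 + I, z = -1 - I.
  |1 + I|² = 2 < 36 = 6², so this pole is inside the contour.
  |-1 - I|² = 2 < 36 = 6², so this pole is inside the contour.

With P(z) = cos(2*z) and Q(z) = z^2 - 2*I, each pole is simple, so Res(f, z₀) = P(z₀)/Q'(z₀) with Q'(z) = 2*z.
  Res(f, 1 + I) = P(1 + I)/Q'(1 + I) = (cos(2 + 2*I))/(2 + 2*I) = (1/4 - I/4)*cos(2 + 2*I)
  Res(f, -1 - I) = P(-1 - I)/Q'(-1 - I) = (cos(2 + 2*I))/(-2 - 2*I) = (-1/4 + I/4)*cos(2 + 2*I)

Sum of residues inside C: 0
∮_C f(z) dz = 2πi · (0) = 0

Final answer: 0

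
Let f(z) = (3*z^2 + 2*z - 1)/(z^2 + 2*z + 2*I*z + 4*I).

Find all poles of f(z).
The singularities of f are the zeros of the denominator. Factoring,
  z^2 + 2*z + 2*I*z + 4*I = (z + 2)*(z + 2*I)
so the candidates are z = -2, z = -2*I.

Check the numerator P(z) = 3*z^2 + 2*z - 1 at each one:
  P(-2) = 7 ≠ 0, so z = -2 is a (simple) pole.
  P(-2*I) = -13 - 4*I ≠ 0, so z = -2*I is a (simple) pole.

Poles of f: {-2, -2*I}

Final answer: {-2, -2*I}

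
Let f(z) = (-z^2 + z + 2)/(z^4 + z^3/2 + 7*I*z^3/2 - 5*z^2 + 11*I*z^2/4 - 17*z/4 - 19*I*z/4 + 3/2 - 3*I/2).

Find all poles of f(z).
The singularities of f are the zeros of the denominator. Factoring,
  z^4 + z^3/2 + 7*I*z^3/2 - 5*z^2 + 11*I*z^2/4 - 17*z/4 - 19*I*z/4 + 3/2 - 3*I/2 = (z - 1 + I)*(z + I/2)*(z + 3/2)*(z + 2*I)
so the candidates are z = 1 - I, z = -I/2, z = -3/2, z = -2*I.

Check the numerator P(z) = -z^2 + z + 2 at each one:
  P(1 - I) = 3 + I ≠ 0, so z = 1 - I is a (simple) pole.
  P(-I/2) = 9/4 - I/2 ≠ 0, so z = -I/2 is a (simple) pole.
  P(-3/2) = -7/4 ≠ 0, so z = -3/2 is a (simple) pole.
  P(-2*I) = 6 - 2*I ≠ 0, so z = -2*I is a (simple) pole.

Poles of f: {-3/2, -2*I, -I/2, 1 - I}

Final answer: {-3/2, -2*I, -I/2, 1 - I}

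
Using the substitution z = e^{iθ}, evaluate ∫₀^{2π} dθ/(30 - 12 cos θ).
Call the integral J. The integrand is 2π-periodic and we integrate over a full period, so shifting θ does not change the value (θ → θ + π flips the sign of the trig term). Hence
  J = ∫₀^{2π} dθ/(30 + 12 cos θ).
Put z = e^{iθ}: then cos θ = (z + 1/z)/2, dθ = dz/(iz), and z runs once counterclockwise around |z| = 1:
  J = ∮_{|z|=1} 1/(30 + 12*(z + 1/z)/2) · dz/(iz) = (2/i) ∮_{|z|=1} dz/(12*z^2 + 60*z + 12).
The roots of 12*z^2 + 60*z + 12 are z = (-30 ± sqrt(30^2 - 12^2))/12, with sqrt(756) = 6*sqrt(21); their product is 1, so only z₊ = -5/2 + sqrt(21)/2 lies inside the unit circle (z₋ = -5/2 - sqrt(21)/2 lies outside).
z₊ is a simple zero of q(z) = 12*z^2 + 60*z + 12, so Res(1/q, z₊) = 1/q'(z₊) with q'(z) = 24*z + 60; and q'(z₊) = 12*(z₊ - z₋) = 12*sqrt(21).
Therefore J = (2/i) · 2πi · 1/(12*sqrt(21)) = 2*pi/(6*sqrt(21)) = sqrt(21)*pi/63

Final answer: sqrt(21)*pi/63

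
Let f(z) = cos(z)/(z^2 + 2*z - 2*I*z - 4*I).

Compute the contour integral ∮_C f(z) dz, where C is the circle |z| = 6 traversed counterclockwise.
By the residue theorem, ∮_C f(z) dz = 2πi · (sum of the residues of f at the poles inside |z| = 6).

The denominator factors as (z - 2*I)*(z + 2), so the singularities of f are simple poles at z = 2*I, z = -2.
  |2*I|² = 4 < 36 = 6², so this pole is inside the contour.
  |-2|² = 4 < 36 = 6², so this pole is inside the contour.

With P(z) = cos(z) and Q(z) = z^2 + 2*z - 2*I*z - 4*I, each pole is simple, so Res(f, z₀) = P(z₀)/Q'(z₀) with Q'(z) = 2*z + 2 - 2*I.
  Res(f, 2*I) = P(2*I)/Q'(2*I) = (cosh(2))/(2 + 2*I) = (1/4 - I/4)*cosh(2)
  Res(f, -2) = P(-2)/Q'(-2) = (cos(2))/(-2 - 2*I) = (-1/4 + I/4)*cos(2)

Sum of residues inside C: (1/4 - I/4)*cosh(2) + (-1/4 + I/4)*cos(2)
∮_C f(z) dz = 2πi · ((1/4 - I/4)*cosh(2) + (-1/4 + I/4)*cos(2)) = pi*(-1/2 - I/2)*cos(2) + pi*(1/2 + I/2)*cosh(2)

Final answer: pi*(-1/2 - I/2)*cos(2) + pi*(1/2 + I/2)*cosh(2)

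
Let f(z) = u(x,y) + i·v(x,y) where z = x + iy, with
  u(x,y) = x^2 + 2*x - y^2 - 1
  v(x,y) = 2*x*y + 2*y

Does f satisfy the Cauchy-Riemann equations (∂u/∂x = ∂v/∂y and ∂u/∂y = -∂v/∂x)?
∂u/∂x = 2*x + 2
∂v/∂y = 2*x + 2
∂u/∂y = -2*y
∂v/∂x = 2*y
∂u/∂x = ∂v/∂y and ∂u/∂y = -∂v/∂x hold identically; f is analytic.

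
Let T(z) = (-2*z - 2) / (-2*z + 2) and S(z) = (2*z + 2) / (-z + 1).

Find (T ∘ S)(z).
(T ∘ S)(z) = T(S(z)) = ((-2)*S(z) + (-2))/((-2)*S(z) + (2)). Multiply numerator and denominator by -z + 1:
  numerator:   (-2)*(2*z + 2) + (-2)*(-z + 1) = -2*z - 6
  denominator: (-2)*(2*z + 2) + (2)*(-z + 1) = -6*z - 2
(T ∘ S)(z) = (-2*z - 6)/(-6*z - 2) = (z + 3)/(3*z + 1)

Final answer: (z + 3)/(3*z + 1)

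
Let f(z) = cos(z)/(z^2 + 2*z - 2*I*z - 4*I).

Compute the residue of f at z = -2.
(-1/4 + I/4)*cos(2)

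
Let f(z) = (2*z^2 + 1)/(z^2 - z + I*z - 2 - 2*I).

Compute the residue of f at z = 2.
Write f(z) = P(z)/Q(z) with P(z) = 2*z^2 + 1 and Q(z) = z^2 - z + I*z - 2 - 2*I.
The denominator factors as Q(z) = (z + 1 + I)*(z - 2), so z = 2 is a simple zero of Q and P is analytic there; z = 2 is therefore a simple pole and
  Res(f, z₀) = P(z₀)/Q'(z₀).

Q'(z) = 2*z - 1 + I, so Q'(2) = 3 + I.
P(2) = 9.

Res(f, 2) = (9)/(3 + I) = 27/10 - 9*I/10

Final answer: 27/10 - 9*I/10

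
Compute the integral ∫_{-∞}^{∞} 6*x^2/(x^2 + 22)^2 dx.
3*sqrt(22)*pi/22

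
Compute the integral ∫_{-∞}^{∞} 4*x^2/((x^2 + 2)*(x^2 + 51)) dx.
Let f(z) = 4*z^2/((z^2 + 2)*(z^2 + 51)). The denominator has no real zeros and deg Q - deg P = 2 ≥ 2, so the integral of f over the upper semicircle |z| = R tends to 0 as R → ∞. Closing the contour in the upper half-plane,
  ∫_{-∞}^{∞} f(x) dx = 2πi · Σ Res(f, z_k)  over the poles with Im z_k > 0.

Zeros of the denominator: z^2 + 51 = 0 gives z = ±sqrt(51)*I; z^2 + 2 = 0 gives z = ±sqrt(2)*I.
Upper half-plane: z = sqrt(2)*I, z = sqrt(51)*I (simple).

Each pole is a simple zero of Q(z) = z^4 + 53*z^2 + 102, so Res(f, z₀) = P(z₀)/Q'(z₀) with P(z) = 4*z^2, Q'(z) = 4*z^3 + 106*z:
  Res(f, sqrt(2)*I) = (-8)/(98*sqrt(2)*I) = 2*sqrt(2)*I/49
  Res(f, sqrt(51)*I) = (-204)/(-98*sqrt(51)*I) = -2*sqrt(51)*I/49

Sum of residues: 2*I*(-sqrt(51) + sqrt(2))/49
∫_{-∞}^{∞} f(x) dx = 2πi · (2*I*(-sqrt(51) + sqrt(2))/49) = 4*pi*(-sqrt(2) + sqrt(51))/49

Final answer: 4*pi*(-sqrt(2) + sqrt(51))/49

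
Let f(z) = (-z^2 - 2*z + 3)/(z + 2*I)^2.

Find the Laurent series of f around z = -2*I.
(7 + 4*I)/(z + 2*I)^2 + (-2 + 4*I)/(z + 2*I) - 1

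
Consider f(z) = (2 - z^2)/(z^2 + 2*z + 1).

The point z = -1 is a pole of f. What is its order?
Factor the denominator:
  z^2 + 2*z + 1 = (z + 1)^2

The numerator P(z) = 2 - z^2 has P(-1) = 1 ≠ 0, so no factor of (z + 1) cancels.
Near z = -1 we can therefore write f(z) = g(z)/(z + 1)^2 with g analytic at -1 and g(-1) ≠ 0 (g is just the numerator).

Hence z = -1 is a pole of order 2.

Final answer: 2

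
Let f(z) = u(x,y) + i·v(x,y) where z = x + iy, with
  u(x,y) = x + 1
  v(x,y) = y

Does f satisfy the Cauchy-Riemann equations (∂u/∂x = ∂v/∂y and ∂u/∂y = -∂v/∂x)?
∂u/∂x = 1
∂v/∂y = 1
∂u/∂y = 0
∂v/∂x = 0
∂u/∂x = ∂v/∂y and ∂u/∂y = -∂v/∂x hold identically; f is analytic.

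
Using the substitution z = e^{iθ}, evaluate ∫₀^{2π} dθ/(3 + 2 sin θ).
2*sqrt(5)*pi/5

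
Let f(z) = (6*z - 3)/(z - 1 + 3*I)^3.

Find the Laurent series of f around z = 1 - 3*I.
Put w = z - (1 - 3*I), i.e. z = w + 1 - 3*I. The denominator is w^3, so it suffices to rewrite the numerator in powers of w.

P(z) = 6*z - 3
P(w + 1 - 3*I) = 3 - 18*I + 6*w

Dividing each term by w^3:
  f = (3 - 18*I)/w^3 + 6/w^2

Substituting back w = z - 1 + 3*I:
  f(z) = (3 - 18*I)/(z - 1 + 3*I)^3 + 6/(z - 1 + 3*I)^2

The series is finite because the numerator is a polynomial; the negative powers form the principal part.

Final answer: (3 - 18*I)/(z - 1 + 3*I)^3 + 6/(z - 1 + 3*I)^2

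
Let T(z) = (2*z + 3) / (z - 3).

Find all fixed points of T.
T(z) = z means 2*z + 3 = z*(z - 3), i.e.
  z^2 - 5*z - 3 = 0.
Discriminant: (-5)^2 - 4*(1)*(-3) = 37, so the roots are real.
  z = (5 ± sqrt(37))/(2*(1))
Fixed points: {5/2 - sqrt(37)/2, 5/2 + sqrt(37)/2}

Final answer: {5/2 - sqrt(37)/2, 5/2 + sqrt(37)/2}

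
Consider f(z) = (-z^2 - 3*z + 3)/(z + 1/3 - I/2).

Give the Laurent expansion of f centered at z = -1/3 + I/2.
Put w = z - (-1/3 + I/2), i.e. z = w - 1/3 + I/2. The denominator is w, so it suffices to rewrite the numerator in powers of w.

P(z) = -z^2 - 3*z + 3
P(w - 1/3 + I/2) = 149/36 - 7*I/6 + (-7/3 - I)*w - w^2

Dividing each term by w:
  f = (149/36 - 7*I/6)/w - 7/3 - I - w

Substituting back w = z + 1/3 - I/2:
  f(z) = (149/36 - 7*I/6)/(z + 1/3 - I/2) - 7/3 - I - (z + 1/3 - I/2)

The series is finite because the numerator is a polynomial; the negative powers form the principal part, and the coefficient of 1/(z + 1/3 - I/2) gives Res(f, -1/3 + I/2) = 149/36 - 7*I/6.

Final answer: (149/36 - 7*I/6)/(z + 1/3 - I/2) - 7/3 - I - (z + 1/3 - I/2)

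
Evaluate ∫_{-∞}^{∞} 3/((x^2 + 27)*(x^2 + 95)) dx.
Let f(z) = 3/((z^2 + 27)*(z^2 + 95)). The denominator has no real zeros and deg Q - deg P = 4 ≥ 2, so the integral of f over the upper semicircle |z| = R tends to 0 as R → ∞. Closing the contour in the upper half-plane,
  ∫_{-∞}^{∞} f(x) dx = 2πi · Σ Res(f, z_k)  over the poles with Im z_k > 0.

Zeros of the denominator: z^2 + 95 = 0 gives z = ±sqrt(95)*I; z^2 + 27 = 0 gives z = ±3*sqrt(3)*I.
Upper half-plane: z = 3*sqrt(3)*I, z = sqrt(95)*I (simple).

Each pole is a simple zero of Q(z) = z^4 + 122*z^2 + 2565, so Res(f, z₀) = P(z₀)/Q'(z₀) with P(z) = 3, Q'(z) = 4*z^3 + 244*z:
  Res(f, 3*sqrt(3)*I) = (3)/(408*sqrt(3)*I) = -sqrt(3)*I/408
  Res(f, sqrt(95)*I) = (3)/(-136*sqrt(95)*I) = 3*sqrt(95)*I/12920

Sum of residues: I*(-95*sqrt(3) + 9*sqrt(95))/38760
∫_{-∞}^{∞} f(x) dx = 2πi · (I*(-95*sqrt(3) + 9*sqrt(95))/38760) = pi*(-9*sqrt(95) + 95*sqrt(3))/19380

Final answer: pi*(-9*sqrt(95) + 95*sqrt(3))/19380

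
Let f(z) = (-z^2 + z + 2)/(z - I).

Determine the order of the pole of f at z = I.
Factor the denominator:
  z - I = (z - I)

The numerator P(z) = -z^2 + z + 2 has P(I) = 3 + I ≠ 0, so no factor of (z - I) cancels.
Near z = I we can therefore write f(z) = g(z)/(z - I) with g analytic at I and g(I) ≠ 0 (g is just the numerator).

Hence z = I is a pole of order 1.

Final answer: 1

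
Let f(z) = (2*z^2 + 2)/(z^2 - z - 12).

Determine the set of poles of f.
{-3, 4}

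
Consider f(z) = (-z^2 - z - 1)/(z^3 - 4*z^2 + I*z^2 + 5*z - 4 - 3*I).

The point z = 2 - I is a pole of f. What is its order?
Factor the denominator:
  z^3 - 4*z^2 + I*z^2 + 5*z - 4 - 3*I = (z - 2 + I)^2*(z - I)

The numerator P(z) = -z^2 - z - 1 has P(2 - I) = -6 + 5*I ≠ 0, so no factor of (z - 2 + I) cancels.
Near z = 2 - I we can therefore write f(z) = g(z)/(z - 2 + I)^2 with g analytic at 2 - I and g(2 - I) ≠ 0 (g is the numerator divided by the remaining denominator factors).

Hence z = 2 - I is a pole of order 2.

Final answer: 2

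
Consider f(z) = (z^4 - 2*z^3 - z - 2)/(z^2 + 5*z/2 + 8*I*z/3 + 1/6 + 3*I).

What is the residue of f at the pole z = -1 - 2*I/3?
Write f(z) = P(z)/Q(z) with P(z) = z^4 - 2*z^3 - z - 2 and Q(z) = z^2 + 5*z/2 + 8*I*z/3 + 1/6 + 3*I.
The denominator factors as Q(z) = (z + 1 + 2*I/3)*(z + 3/2 + 2*I), so z = -1 - 2*I/3 is a simple zero of Q and P is analytic there; z = -1 - 2*I/3 is therefore a simple pole and
  Res(f, z₀) = P(z₀)/Q'(z₀).

Q'(z) = 2*z + 5/2 + 8*I/3, so Q'(-1 - 2*I/3) = 1/2 + 4*I/3.
P(-1 - 2*I/3) = -254/81 + 50*I/9.

Res(f, -1 - 2*I/3) = (-254/81 + 50*I/9)/(1/2 + 4*I/3) = 1892/657 + 6764*I/1971

Final answer: 1892/657 + 6764*I/1971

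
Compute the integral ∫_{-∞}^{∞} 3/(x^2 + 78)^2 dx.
sqrt(78)*pi/4056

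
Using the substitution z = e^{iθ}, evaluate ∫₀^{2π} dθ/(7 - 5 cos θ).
sqrt(6)*pi/6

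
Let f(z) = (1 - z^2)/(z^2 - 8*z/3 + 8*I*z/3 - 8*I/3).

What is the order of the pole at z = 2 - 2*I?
Factor the denominator:
  z^2 - 8*z/3 + 8*I*z/3 - 8*I/3 = (z - 2 + 2*I)*(z - 2/3 + 2*I/3)

The numerator P(z) = 1 - z^2 has P(2 - 2*I) = 1 + 8*I ≠ 0, so no factor of (z - 2 + 2*I) cancels.
Near z = 2 - 2*I we can therefore write f(z) = g(z)/(z - 2 + 2*I) with g analytic at 2 - 2*I and g(2 - 2*I) ≠ 0 (g is the numerator divided by the remaining denominator factors).

Hence z = 2 - 2*I is a pole of order 1.

Final answer: 1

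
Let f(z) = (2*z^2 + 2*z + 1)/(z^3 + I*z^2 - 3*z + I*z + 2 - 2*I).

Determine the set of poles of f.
The singularities of f are the zeros of the denominator. Factoring,
  z^3 + I*z^2 - 3*z + I*z + 2 - 2*I = (z + 2)*(z - 1 + I)*(z - 1)
so the candidates are z = -2, z = 1 - I, z = 1.

Check the numerator P(z) = 2*z^2 + 2*z + 1 at each one:
  P(-2) = 5 ≠ 0, so z = -2 is a (simple) pole.
  P(1 - I) = 3 - 6*I ≠ 0, so z = 1 - I is a (simple) pole.
  P(1) = 5 ≠ 0, so z = 1 is a (simple) pole.

Poles of f: {-2, 1 - I, 1}

Final answer: {-2, 1 - I, 1}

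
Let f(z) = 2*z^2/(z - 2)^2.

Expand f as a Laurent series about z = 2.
Put w = z - (2), i.e. z = w + 2. The denominator is w^2, so it suffices to rewrite the numerator in powers of w.

P(z) = 2*z^2
P(w + 2) = 8 + 8*w + 2*w^2

Dividing each term by w^2:
  f = 8/w^2 + 8/w + 2

Substituting back w = z - 2:
  f(z) = 8/(z - 2)^2 + 8/(z - 2) + 2

The series is finite because the numerator is a polynomial; the negative powers form the principal part, and the coefficient of 1/(z - 2) gives Res(f, 2) = 8.

Final answer: 8/(z - 2)^2 + 8/(z - 2) + 2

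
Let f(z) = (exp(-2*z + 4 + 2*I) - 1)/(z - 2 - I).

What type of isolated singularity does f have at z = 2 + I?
Let u = z - 2 - I. The exponent is -2*z + 4 + 2*I = -2u, so
  f = (e^(-2u) - 1)/u = ((-2u) + (-2u)^2/2 + (-2u)^3/6 + ...)/u = -2 + (2)*u + (-4/3)*u^2 + ...
The Laurent expansion about u = 0 has no negative powers; equivalently lim_{z→2 + I} f(z) = -2 exists and is finite.
So the singularity is removable.

Final answer: removable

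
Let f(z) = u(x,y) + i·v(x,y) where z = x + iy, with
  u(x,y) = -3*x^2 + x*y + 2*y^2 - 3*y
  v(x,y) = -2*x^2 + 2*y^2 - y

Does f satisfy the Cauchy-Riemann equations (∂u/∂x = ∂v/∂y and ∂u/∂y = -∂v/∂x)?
∂u/∂x = -6*x + y
∂v/∂y = 4*y - 1
∂u/∂y = x + 4*y - 3
∂v/∂x = -4*x
∂u/∂x ≠ ∂v/∂y and ∂u/∂y ≠ -∂v/∂x; the Cauchy-Riemann equations are not satisfied, so f is not analytic.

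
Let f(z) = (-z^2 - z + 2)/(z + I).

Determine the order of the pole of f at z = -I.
Factor the denominator:
  z + I = (z + I)

The numerator P(z) = -z^2 - z + 2 has P(-I) = 3 + I ≠ 0, so no factor of (z + I) cancels.
Near z = -I we can therefore write f(z) = g(z)/(z + I) with g analytic at -I and g(-I) ≠ 0 (g is just the numerator).

Hence z = -I is a pole of order 1.

Final answer: 1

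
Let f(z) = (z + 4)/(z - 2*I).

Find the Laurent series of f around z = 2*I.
Put w = z - (2*I), i.e. z = w + 2*I. The denominator is w, so it suffices to rewrite the numerator in powers of w.

P(z) = z + 4
P(w + 2*I) = 4 + 2*I + w

Dividing each term by w:
  f = (4 + 2*I)/w + 1

Substituting back w = z - 2*I:
  f(z) = (4 + 2*I)/(z - 2*I) + 1

The series is finite because the numerator is a polynomial; the negative powers form the principal part, and the coefficient of 1/(z - 2*I) gives Res(f, 2*I) = 4 + 2*I.

Final answer: (4 + 2*I)/(z - 2*I) + 1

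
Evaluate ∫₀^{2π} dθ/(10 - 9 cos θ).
Call the integral J. The integrand is 2π-periodic and we integrate over a full period, so shifting θ does not change the value (θ → θ + π flips the sign of the trig term). Hence
  J = ∫₀^{2π} dθ/(10 + 9 cos θ).
Put z = e^{iθ}: then cos θ = (z + 1/z)/2, dθ = dz/(iz), and z runs once counterclockwise around |z| = 1:
  J = ∮_{|z|=1} 1/(10 + 9*(z + 1/z)/2) · dz/(iz) = (2/i) ∮_{|z|=1} dz/(9*z^2 + 20*z + 9).
The roots of 9*z^2 + 20*z + 9 are z = (-10 ± sqrt(10^2 - 9^2))/9, with sqrt(19) = sqrt(19); their product is 1, so only z₊ = -10/9 + sqrt(19)/9 lies inside the unit circle (z₋ = -10/9 - sqrt(19)/9 lies outside).
z₊ is a simple zero of q(z) = 9*z^2 + 20*z + 9, so Res(1/q, z₊) = 1/q'(z₊) with q'(z) = 18*z + 20; and q'(z₊) = 9*(z₊ - z₋) = 2*sqrt(19).
Therefore J = (2/i) · 2πi · 1/(2*sqrt(19)) = 2*pi/(sqrt(19)) = 2*sqrt(19)*pi/19

Final answer: 2*sqrt(19)*pi/19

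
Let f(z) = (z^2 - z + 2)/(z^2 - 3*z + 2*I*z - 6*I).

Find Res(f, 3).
24/13 - 16*I/13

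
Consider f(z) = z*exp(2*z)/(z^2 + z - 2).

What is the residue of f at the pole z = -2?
2*exp(-4)/3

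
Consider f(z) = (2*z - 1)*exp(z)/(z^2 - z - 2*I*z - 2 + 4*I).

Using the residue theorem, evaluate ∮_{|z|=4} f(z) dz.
By the residue theorem, ∮_C f(z) dz = 2πi · (sum of the residues of f at the poles inside |z| = 4).

The denominator factors as (z + 1 - 2*I)*(z - 2), so the singularities of f are simple poles at z = -1 + 2*I, z = 2.
  |-1 + 2*I|² = 5 < 16 = 4², so this pole is inside the contour.
  |2|² = 4 < 16 = 4², so this pole is inside the contour.

With P(z) = (2*z - 1)*exp(z) and Q(z) = z^2 - z - 2*I*z - 2 + 4*I, each pole is simple, so Res(f, z₀) = P(z₀)/Q'(z₀) with Q'(z) = 2*z - 1 - 2*I.
  Res(f, -1 + 2*I) = P(-1 + 2*I)/Q'(-1 + 2*I) = ((-3 + 4*I)*exp(-1 + 2*I))/(-3 + 2*I) = (17/13 - 6*I/13)*exp(-1 + 2*I)
  Res(f, 2) = P(2)/Q'(2) = (3*exp(2))/(3 - 2*I) = (9/13 + 6*I/13)*exp(2)

Sum of residues inside C: (17/13 - 6*I/13)*exp(-1 + 2*I) + (9/13 + 6*I/13)*exp(2)
∮_C f(z) dz = 2πi · ((17/13 - 6*I/13)*exp(-1 + 2*I) + (9/13 + 6*I/13)*exp(2)) = pi*(12/13 + 34*I/13)*exp(-1 + 2*I) + pi*(-12/13 + 18*I/13)*exp(2)

Final answer: pi*(12/13 + 34*I/13)*exp(-1 + 2*I) + pi*(-12/13 + 18*I/13)*exp(2)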